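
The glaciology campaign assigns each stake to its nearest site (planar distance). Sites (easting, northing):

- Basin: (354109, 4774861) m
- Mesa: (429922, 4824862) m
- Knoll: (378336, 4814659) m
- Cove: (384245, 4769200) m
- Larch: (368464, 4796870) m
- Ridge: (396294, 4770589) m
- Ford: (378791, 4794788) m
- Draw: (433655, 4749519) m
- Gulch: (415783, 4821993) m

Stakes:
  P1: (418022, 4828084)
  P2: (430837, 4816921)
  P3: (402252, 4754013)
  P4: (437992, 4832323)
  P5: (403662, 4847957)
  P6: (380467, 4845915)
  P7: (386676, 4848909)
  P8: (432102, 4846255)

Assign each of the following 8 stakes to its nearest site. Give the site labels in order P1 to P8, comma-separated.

P1 → Gulch (d²=42113402.00)
P2 → Mesa (d²=63896706.00)
P3 → Ridge (d²=310261540.00)
P4 → Mesa (d²=120791421.00)
P5 → Gulch (d²=821047937.00)
P6 → Knoll (d²=981478697.00)
P7 → Knoll (d²=1242618100.00)
P8 → Mesa (d²=462412849.00)

Gulch, Mesa, Ridge, Mesa, Gulch, Knoll, Knoll, Mesa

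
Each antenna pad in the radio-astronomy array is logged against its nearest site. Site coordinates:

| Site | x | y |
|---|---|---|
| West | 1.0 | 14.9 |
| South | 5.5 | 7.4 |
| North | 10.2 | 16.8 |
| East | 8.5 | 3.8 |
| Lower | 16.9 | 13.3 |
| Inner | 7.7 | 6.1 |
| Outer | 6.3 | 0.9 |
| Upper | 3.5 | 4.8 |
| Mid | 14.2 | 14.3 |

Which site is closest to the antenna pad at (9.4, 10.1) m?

Squared distances to each site:
West: 93.600; South: 22.500; North: 45.530; East: 40.500; Lower: 66.490; Inner: 18.890; Outer: 94.250; Upper: 62.900; Mid: 40.680.
Minimum at Inner.

Inner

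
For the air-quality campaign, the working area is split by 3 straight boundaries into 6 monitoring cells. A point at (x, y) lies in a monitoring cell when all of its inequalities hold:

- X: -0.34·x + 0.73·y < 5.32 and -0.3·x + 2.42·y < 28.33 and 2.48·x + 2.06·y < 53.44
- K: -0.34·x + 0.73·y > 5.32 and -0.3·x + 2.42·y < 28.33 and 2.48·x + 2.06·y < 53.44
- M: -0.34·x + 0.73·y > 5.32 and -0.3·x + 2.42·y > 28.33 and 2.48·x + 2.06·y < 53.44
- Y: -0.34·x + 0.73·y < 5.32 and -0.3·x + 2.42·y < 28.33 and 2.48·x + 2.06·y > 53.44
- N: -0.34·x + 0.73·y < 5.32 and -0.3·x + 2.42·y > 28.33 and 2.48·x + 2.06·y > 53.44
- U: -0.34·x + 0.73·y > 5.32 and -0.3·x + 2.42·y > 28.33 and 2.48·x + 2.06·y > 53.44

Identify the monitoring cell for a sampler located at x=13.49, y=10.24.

Y

-0.34·13.49 + 0.73·10.24 = 2.889, which is < 5.32
-0.3·13.49 + 2.42·10.24 = 20.734, which is < 28.33
2.48·13.49 + 2.06·10.24 = 54.550, which is > 53.44
This sign pattern matches Y.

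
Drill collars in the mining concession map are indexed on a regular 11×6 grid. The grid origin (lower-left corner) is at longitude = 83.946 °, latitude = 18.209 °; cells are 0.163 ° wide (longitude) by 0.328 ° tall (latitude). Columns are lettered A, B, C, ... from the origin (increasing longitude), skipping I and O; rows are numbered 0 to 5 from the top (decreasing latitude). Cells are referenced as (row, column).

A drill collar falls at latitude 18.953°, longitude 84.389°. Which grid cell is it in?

Column index: ⌊(84.389 − 83.946) / 0.163⌋ = ⌊2.718⌋ = 2 → column C
Row offset from origin: ⌊(18.953 − 18.209) / 0.328⌋ = ⌊2.268⌋ = 2 → row 3 (counted from top)

(3, C)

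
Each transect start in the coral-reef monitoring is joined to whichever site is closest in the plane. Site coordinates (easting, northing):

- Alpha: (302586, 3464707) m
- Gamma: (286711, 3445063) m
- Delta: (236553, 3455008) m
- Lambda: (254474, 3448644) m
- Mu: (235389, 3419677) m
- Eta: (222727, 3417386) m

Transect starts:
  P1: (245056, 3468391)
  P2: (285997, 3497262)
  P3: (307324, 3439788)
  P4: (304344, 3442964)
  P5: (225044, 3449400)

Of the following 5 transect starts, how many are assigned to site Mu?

0

P1 → Delta
P2 → Alpha
P3 → Gamma
P4 → Gamma
P5 → Delta
0 of the 5 go to Mu.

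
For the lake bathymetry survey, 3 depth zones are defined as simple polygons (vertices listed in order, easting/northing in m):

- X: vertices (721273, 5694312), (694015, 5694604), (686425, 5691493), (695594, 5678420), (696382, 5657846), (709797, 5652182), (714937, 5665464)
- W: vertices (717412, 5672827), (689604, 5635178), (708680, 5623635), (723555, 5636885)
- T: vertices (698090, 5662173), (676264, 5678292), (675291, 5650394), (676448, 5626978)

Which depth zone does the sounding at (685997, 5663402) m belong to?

Cast a ray rightward from (685997, 5663402). For each polygon, the edges (by vertex number in listed order) whose endpoints lie on opposite sides of northing = 5663402, where each meets that height, and whether that is right or left of the point:
X: 4–5 at easting≈696169.2 (right), 6–7 at easting≈714139.0 (right) → 2 crossings.
W: 1–2 at easting≈710450.6 (right), 4–1 at easting≈719022.9 (right) → 2 crossings.
T: 1–2 at easting≈696425.9 (right), 2–3 at easting≈675744.7 (left) → 1 crossing.
Only T has an odd count, so the point is inside T.

T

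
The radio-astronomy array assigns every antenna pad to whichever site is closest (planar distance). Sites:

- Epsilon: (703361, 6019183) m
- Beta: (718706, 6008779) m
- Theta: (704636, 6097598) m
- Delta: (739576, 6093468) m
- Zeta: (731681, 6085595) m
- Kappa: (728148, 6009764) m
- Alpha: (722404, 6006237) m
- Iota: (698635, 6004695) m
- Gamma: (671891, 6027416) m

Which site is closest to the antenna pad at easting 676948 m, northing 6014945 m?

Squared distances to each site:
Epsilon: 715607213.000; Beta: 1781750120.000; Theta: 7598143753.000; Delta: 10088127913.000; Zeta: 7987123789.000; Kappa: 2648282761.000; Alpha: 2142077200.000; Iota: 575388469.000; Gamma: 181099090.000.
Minimum at Gamma.

Gamma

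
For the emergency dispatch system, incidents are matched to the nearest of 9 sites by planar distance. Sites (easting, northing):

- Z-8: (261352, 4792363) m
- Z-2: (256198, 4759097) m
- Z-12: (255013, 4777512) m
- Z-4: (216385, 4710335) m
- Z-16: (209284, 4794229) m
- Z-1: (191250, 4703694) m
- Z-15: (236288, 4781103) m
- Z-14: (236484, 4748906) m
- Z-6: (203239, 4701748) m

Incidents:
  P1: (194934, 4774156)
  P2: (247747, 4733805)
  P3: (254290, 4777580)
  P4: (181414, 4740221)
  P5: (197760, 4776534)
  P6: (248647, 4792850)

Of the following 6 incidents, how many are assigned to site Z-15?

P1 → Z-16
P2 → Z-14
P3 → Z-12
P4 → Z-1
P5 → Z-16
P6 → Z-8
0 of the 6 go to Z-15.

0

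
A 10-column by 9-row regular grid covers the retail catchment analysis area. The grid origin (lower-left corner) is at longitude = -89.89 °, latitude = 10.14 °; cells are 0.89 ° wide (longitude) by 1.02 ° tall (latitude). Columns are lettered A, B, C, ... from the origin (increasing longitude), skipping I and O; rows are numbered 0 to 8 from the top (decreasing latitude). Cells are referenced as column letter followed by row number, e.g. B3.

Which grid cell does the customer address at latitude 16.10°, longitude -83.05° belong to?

Column index: ⌊(-83.05 − -89.89) / 0.89⌋ = ⌊7.685⌋ = 7 → column H
Row offset from origin: ⌊(16.10 − 10.14) / 1.02⌋ = ⌊5.843⌋ = 5 → row 3 (counted from top)

H3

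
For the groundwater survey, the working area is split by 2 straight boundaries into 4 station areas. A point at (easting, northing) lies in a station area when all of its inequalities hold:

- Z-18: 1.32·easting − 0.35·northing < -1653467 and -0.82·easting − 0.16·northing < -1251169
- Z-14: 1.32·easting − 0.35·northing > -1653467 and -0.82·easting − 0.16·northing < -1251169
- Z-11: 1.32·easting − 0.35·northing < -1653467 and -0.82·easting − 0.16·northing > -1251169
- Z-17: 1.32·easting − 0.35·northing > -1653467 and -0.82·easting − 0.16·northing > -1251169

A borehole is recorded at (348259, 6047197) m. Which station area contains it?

1.32·348259 − 0.35·6047197 = -1656817.070, which is < -1653467
-0.82·348259 − 0.16·6047197 = -1253123.900, which is < -1251169
This sign pattern matches Z-18.

Z-18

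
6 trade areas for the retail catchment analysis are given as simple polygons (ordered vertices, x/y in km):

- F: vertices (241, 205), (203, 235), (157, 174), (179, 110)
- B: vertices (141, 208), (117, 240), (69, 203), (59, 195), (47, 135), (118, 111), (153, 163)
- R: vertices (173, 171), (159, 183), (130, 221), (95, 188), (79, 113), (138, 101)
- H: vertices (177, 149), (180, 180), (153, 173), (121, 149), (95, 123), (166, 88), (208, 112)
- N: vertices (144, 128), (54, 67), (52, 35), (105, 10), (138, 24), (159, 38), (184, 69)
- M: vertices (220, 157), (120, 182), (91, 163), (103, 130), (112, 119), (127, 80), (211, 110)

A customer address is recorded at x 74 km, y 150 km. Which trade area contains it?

Cast a ray rightward from (74, 150). For each polygon, the edges (by vertex number in listed order) whose endpoints lie on opposite sides of y = 150, where each meets that height, and whether that is right or left of the point:
F: 3–4 at x≈165.2 (right), 4–1 at x≈205.1 (right) → 2 crossings.
B: 4–5 at x≈50.0 (left), 6–7 at x≈144.2 (right) → 1 crossing.
R: 4–5 at x≈86.9 (right), 6–1 at x≈162.5 (right) → 2 crossings.
H: 1–2 at x≈177.1 (right), 3–4 at x≈122.3 (right) → 2 crossings.
N: no edge straddles that height → 0 crossings.
M: 3–4 at x≈95.7 (right), 7–1 at x≈218.7 (right) → 2 crossings.
Only B has an odd count, so the point is inside B.

B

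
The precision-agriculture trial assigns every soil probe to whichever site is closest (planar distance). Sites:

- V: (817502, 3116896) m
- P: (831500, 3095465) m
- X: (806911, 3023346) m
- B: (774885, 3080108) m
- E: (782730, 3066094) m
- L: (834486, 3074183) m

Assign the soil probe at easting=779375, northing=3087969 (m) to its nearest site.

B

Squared distances to each site:
V: 2290439458.000; P: 2773205641.000; X: 4934363425.000; B: 81955421.000; E: 489771650.000; L: 3227276117.000.
Minimum at B.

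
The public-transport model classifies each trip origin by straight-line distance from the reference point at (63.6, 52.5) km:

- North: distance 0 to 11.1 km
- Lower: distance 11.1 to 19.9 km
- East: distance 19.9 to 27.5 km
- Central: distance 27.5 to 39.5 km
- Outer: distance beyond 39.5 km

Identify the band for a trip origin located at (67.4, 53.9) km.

Distance = √((67.4−63.6)² + (53.9−52.5)²) = √(14.440 + 1.960) = 4.050 km.
0 ≤ 4.050 < 11.1 → North.

North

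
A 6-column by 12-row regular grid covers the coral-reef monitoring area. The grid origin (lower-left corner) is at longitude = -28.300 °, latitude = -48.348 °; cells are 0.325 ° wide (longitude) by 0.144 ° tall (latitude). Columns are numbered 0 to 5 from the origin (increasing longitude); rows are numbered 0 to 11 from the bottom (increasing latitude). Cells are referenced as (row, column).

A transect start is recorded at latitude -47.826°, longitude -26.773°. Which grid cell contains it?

(3, 4)

Column index: ⌊(-26.773 − -28.300) / 0.325⌋ = ⌊4.698⌋ = 4
Row offset from origin: ⌊(-47.826 − -48.348) / 0.144⌋ = ⌊3.625⌋ = 3 → row 3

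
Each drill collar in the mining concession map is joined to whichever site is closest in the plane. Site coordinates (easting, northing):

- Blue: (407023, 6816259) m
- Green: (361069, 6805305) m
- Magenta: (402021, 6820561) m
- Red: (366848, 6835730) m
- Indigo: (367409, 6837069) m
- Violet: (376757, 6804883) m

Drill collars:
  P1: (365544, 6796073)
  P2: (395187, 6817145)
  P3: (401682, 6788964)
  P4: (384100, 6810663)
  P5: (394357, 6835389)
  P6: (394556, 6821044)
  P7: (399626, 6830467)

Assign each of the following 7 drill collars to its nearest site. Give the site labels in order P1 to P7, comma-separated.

P1 → Green (d²=105255449.00)
P2 → Magenta (d²=58372612.00)
P3 → Blue (d²=773543306.00)
P4 → Violet (d²=87328049.00)
P5 → Magenta (d²=278606480.00)
P6 → Magenta (d²=55959514.00)
P7 → Magenta (d²=103864861.00)

Green, Magenta, Blue, Violet, Magenta, Magenta, Magenta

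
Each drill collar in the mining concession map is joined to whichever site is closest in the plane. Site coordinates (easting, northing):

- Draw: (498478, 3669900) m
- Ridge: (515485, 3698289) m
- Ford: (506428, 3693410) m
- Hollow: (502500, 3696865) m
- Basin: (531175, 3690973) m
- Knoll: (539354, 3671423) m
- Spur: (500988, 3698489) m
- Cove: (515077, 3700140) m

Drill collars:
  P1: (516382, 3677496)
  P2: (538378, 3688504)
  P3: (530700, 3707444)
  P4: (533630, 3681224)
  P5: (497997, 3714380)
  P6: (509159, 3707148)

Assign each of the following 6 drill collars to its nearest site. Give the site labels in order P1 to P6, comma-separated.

P1 → Ford (d²=352337512.00)
P2 → Basin (d²=57979170.00)
P3 → Basin (d²=271519466.00)
P4 → Basin (d²=101070026.00)
P5 → Spur (d²=261469962.00)
P6 → Cove (d²=84134788.00)

Ford, Basin, Basin, Basin, Spur, Cove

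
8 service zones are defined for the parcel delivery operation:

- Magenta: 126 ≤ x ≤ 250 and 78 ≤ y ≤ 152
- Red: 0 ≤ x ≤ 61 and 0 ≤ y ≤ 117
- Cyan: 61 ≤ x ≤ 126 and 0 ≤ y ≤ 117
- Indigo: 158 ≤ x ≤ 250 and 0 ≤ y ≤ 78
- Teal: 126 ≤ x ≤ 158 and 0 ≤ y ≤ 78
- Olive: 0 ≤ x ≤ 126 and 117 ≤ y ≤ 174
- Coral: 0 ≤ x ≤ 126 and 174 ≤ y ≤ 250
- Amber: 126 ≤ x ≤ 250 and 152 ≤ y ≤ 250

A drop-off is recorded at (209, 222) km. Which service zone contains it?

The point has x = 209 and y = 222.
Only Amber satisfies 126 ≤ x ≤ 250 and 152 ≤ y ≤ 250.

Amber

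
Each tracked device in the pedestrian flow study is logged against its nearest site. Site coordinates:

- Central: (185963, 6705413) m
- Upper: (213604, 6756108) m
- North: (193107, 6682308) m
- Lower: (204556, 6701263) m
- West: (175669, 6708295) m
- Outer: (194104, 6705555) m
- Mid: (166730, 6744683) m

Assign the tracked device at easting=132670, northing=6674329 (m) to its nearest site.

Squared distances to each site:
Central: 3806358905.000; Upper: 13238117197.000; North: 3716295410.000; Lower: 5893037352.000; West: 3002603157.000; Outer: 4749199432.000; Mid: 6109768916.000.
Minimum at West.

West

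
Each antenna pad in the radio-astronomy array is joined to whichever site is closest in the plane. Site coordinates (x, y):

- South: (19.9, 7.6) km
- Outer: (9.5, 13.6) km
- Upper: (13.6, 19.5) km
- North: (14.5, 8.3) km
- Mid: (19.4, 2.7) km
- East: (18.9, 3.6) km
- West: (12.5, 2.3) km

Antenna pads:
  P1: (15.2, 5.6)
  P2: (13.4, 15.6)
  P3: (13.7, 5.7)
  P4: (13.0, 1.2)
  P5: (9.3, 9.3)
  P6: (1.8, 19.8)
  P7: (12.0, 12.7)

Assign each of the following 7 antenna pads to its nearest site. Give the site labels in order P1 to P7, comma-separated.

North, Upper, North, West, Outer, Outer, Outer

P1 → North (d²=7.78)
P2 → Upper (d²=15.25)
P3 → North (d²=7.40)
P4 → West (d²=1.46)
P5 → Outer (d²=18.53)
P6 → Outer (d²=97.73)
P7 → Outer (d²=7.06)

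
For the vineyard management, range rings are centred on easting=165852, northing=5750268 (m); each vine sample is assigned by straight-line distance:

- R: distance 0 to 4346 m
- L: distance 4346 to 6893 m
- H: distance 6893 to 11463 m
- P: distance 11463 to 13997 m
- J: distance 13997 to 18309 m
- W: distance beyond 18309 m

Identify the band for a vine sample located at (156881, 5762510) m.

J

Distance = √((156881−165852)² + (5762510−5750268)²) = √(80478841.000 + 149866564.000) = 15177.134 m.
13997 ≤ 15177.134 < 18309 → J.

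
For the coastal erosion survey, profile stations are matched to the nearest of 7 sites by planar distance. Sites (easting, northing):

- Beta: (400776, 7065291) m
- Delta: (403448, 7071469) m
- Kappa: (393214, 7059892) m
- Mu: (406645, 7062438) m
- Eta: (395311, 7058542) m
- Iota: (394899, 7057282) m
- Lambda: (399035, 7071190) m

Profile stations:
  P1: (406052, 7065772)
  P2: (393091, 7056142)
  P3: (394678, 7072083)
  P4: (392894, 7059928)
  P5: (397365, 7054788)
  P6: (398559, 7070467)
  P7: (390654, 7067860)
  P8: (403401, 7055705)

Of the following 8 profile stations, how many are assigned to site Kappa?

P1 → Mu
P2 → Iota
P3 → Lambda
P4 → Kappa
P5 → Iota
P6 → Lambda
P7 → Kappa
P8 → Mu
2 of the 8 go to Kappa.

2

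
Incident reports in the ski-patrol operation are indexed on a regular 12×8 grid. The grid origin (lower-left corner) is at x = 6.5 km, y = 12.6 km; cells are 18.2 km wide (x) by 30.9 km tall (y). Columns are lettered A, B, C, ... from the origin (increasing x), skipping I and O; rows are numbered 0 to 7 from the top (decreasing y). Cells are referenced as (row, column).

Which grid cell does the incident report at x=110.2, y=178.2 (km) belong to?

Column index: ⌊(110.2 − 6.5) / 18.2⌋ = ⌊5.698⌋ = 5 → column F
Row offset from origin: ⌊(178.2 − 12.6) / 30.9⌋ = ⌊5.359⌋ = 5 → row 2 (counted from top)

(2, F)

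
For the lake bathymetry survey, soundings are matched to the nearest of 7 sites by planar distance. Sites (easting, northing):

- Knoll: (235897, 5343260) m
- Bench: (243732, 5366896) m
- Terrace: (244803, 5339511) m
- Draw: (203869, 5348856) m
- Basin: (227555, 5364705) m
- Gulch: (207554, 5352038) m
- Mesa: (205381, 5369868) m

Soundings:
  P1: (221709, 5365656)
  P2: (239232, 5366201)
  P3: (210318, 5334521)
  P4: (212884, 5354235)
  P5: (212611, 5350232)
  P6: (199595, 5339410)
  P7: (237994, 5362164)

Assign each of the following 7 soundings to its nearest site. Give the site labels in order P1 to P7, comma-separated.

P1 → Basin (d²=35080117.00)
P2 → Bench (d²=20733025.00)
P3 → Draw (d²=247081826.00)
P4 → Gulch (d²=33235709.00)
P5 → Gulch (d²=28834885.00)
P6 → Draw (d²=107493992.00)
P7 → Bench (d²=55316468.00)

Basin, Bench, Draw, Gulch, Gulch, Draw, Bench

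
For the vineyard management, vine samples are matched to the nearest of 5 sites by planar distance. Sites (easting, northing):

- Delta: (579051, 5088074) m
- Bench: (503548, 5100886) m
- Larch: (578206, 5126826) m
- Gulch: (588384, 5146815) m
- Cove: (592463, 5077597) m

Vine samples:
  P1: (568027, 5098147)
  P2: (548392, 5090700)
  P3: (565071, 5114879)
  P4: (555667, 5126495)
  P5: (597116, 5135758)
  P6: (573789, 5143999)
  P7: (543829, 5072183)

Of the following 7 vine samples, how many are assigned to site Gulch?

P1 → Delta
P2 → Delta
P3 → Larch
P4 → Larch
P5 → Gulch
P6 → Gulch
P7 → Delta
2 of the 7 go to Gulch.

2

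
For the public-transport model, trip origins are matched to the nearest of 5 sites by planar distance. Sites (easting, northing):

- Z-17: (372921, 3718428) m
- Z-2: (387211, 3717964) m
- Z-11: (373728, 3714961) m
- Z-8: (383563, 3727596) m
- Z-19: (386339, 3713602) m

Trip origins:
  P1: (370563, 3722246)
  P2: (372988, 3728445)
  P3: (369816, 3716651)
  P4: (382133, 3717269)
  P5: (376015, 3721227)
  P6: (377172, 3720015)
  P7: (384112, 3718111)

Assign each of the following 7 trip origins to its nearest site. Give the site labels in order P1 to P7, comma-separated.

P1 → Z-17 (d²=20137288.00)
P2 → Z-17 (d²=100344778.00)
P3 → Z-17 (d²=12798754.00)
P4 → Z-2 (d²=26269109.00)
P5 → Z-17 (d²=17407237.00)
P6 → Z-17 (d²=20589570.00)
P7 → Z-2 (d²=9625410.00)

Z-17, Z-17, Z-17, Z-2, Z-17, Z-17, Z-2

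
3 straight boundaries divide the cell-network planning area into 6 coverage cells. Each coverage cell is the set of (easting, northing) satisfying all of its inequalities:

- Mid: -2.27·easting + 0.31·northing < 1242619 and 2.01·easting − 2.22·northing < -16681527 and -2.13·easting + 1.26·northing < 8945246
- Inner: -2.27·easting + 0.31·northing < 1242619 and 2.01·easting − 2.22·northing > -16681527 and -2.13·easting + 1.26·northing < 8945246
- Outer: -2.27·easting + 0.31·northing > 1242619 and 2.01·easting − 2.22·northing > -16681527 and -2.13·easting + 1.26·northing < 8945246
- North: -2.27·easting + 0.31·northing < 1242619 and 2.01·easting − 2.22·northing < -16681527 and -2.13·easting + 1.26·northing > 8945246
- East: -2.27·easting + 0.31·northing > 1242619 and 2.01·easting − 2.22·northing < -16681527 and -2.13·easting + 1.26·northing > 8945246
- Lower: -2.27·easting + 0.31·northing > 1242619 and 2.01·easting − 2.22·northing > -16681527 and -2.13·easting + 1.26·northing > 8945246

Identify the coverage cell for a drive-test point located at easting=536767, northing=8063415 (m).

-2.27·536767 + 0.31·8063415 = 1281197.560, which is > 1242619
2.01·536767 − 2.22·8063415 = -16821879.630, which is < -16681527
-2.13·536767 + 1.26·8063415 = 9016589.190, which is > 8945246
This sign pattern matches East.

East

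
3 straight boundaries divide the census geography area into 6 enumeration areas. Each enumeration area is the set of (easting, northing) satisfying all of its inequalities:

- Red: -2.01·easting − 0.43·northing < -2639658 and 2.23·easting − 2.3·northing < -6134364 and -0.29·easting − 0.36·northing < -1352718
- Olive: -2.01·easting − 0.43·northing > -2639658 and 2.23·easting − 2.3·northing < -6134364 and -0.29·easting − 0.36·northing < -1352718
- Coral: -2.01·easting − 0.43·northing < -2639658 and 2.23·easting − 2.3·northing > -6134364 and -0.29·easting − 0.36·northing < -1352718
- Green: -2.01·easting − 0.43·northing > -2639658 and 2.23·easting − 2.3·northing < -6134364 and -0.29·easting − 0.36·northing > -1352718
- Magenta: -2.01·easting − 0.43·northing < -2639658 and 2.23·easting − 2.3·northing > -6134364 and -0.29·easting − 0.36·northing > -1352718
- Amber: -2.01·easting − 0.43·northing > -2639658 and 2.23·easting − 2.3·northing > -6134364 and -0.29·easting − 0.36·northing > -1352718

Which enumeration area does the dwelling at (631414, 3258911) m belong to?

-2.01·631414 − 0.43·3258911 = -2670473.870, which is < -2639658
2.23·631414 − 2.3·3258911 = -6087442.080, which is > -6134364
-0.29·631414 − 0.36·3258911 = -1356318.020, which is < -1352718
This sign pattern matches Coral.

Coral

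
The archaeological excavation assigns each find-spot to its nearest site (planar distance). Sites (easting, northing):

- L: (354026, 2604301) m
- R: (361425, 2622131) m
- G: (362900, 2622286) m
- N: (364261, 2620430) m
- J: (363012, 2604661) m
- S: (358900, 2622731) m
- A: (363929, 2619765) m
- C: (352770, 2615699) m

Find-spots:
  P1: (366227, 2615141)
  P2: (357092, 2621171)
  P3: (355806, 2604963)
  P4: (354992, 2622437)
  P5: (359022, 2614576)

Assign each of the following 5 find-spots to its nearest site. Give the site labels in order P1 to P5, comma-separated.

A, S, L, S, C

P1 → A (d²=26662180.00)
P2 → S (d²=5702464.00)
P3 → L (d²=3606644.00)
P4 → S (d²=15358900.00)
P5 → C (d²=40348633.00)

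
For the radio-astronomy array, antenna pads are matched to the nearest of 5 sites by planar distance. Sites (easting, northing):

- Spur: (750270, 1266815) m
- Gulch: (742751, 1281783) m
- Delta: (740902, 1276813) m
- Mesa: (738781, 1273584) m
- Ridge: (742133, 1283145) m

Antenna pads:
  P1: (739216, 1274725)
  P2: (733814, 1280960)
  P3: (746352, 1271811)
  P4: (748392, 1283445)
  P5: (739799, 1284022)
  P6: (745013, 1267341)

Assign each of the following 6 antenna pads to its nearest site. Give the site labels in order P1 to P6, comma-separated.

P1 → Mesa (d²=1491106.00)
P2 → Delta (d²=67437353.00)
P3 → Spur (d²=40310740.00)
P4 → Gulch (d²=34583125.00)
P5 → Ridge (d²=6216685.00)
P6 → Spur (d²=27912725.00)

Mesa, Delta, Spur, Gulch, Ridge, Spur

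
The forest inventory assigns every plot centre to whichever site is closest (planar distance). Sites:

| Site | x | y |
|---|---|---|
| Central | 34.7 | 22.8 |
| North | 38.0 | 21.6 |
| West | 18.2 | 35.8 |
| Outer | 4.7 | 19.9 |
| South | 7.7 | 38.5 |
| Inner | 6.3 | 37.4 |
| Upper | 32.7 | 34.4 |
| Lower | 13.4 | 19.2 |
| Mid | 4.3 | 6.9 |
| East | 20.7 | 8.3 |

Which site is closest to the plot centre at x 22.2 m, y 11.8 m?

East

Squared distances to each site:
Central: 277.250; North: 345.680; West: 592.000; Outer: 371.860; South: 923.140; Inner: 908.170; Upper: 621.010; Lower: 132.200; Mid: 344.420; East: 14.500.
Minimum at East.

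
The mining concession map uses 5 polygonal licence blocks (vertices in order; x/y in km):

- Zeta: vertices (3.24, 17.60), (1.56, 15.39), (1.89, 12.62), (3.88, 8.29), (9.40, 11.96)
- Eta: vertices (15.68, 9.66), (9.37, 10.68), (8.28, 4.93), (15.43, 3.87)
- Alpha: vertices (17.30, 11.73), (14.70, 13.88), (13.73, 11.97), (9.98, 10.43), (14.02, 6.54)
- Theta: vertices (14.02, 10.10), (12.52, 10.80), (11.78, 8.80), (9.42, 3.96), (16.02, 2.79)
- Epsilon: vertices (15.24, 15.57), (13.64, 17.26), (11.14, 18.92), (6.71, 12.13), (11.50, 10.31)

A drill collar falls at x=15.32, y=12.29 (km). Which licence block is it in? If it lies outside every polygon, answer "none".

Cast a ray rightward from (15.32, 12.29). For each polygon, the edges (by vertex number in listed order) whose endpoints lie on opposite sides of y = 12.29, where each meets that height, and whether that is right or left of the point:
Zeta: 3–4 at x≈2.042 (left), 5–1 at x≈9.040 (left) → 0 crossings.
Eta: no edge straddles that height → 0 crossings.
Alpha: 1–2 at x≈16.623 (right), 2–3 at x≈13.893 (left) → 1 crossing.
Theta: no edge straddles that height → 0 crossings.
Epsilon: 3–4 at x≈6.814 (left), 5–1 at x≈12.908 (left) → 0 crossings.
Only Alpha has an odd count, so the point is inside Alpha.

Alpha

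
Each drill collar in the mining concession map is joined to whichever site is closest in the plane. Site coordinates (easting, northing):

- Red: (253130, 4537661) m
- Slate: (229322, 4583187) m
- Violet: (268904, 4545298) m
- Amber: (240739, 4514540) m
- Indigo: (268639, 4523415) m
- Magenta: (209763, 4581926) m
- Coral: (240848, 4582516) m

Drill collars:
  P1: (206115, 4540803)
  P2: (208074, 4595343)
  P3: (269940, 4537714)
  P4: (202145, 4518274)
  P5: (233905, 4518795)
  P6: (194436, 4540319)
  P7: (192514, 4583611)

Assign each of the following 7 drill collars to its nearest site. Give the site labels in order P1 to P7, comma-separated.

P1 → Magenta (d²=1704409033.00)
P2 → Magenta (d²=182868610.00)
P3 → Violet (d²=58590352.00)
P4 → Amber (d²=1503439592.00)
P5 → Amber (d²=64808581.00)
P6 → Magenta (d²=1966059378.00)
P7 → Magenta (d²=300367226.00)

Magenta, Magenta, Violet, Amber, Amber, Magenta, Magenta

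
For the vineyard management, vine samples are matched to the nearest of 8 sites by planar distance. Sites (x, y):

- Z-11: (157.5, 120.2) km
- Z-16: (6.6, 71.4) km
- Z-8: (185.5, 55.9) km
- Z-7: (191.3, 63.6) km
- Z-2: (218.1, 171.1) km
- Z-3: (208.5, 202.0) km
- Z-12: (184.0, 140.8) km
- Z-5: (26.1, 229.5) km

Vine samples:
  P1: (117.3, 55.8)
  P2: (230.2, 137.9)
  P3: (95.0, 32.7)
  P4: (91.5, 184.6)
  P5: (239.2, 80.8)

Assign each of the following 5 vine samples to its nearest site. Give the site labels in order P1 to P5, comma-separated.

P1 → Z-8 (d²=4651.25)
P2 → Z-2 (d²=1248.65)
P3 → Z-8 (d²=8728.49)
P4 → Z-5 (d²=6293.17)
P5 → Z-7 (d²=2590.25)

Z-8, Z-2, Z-8, Z-5, Z-7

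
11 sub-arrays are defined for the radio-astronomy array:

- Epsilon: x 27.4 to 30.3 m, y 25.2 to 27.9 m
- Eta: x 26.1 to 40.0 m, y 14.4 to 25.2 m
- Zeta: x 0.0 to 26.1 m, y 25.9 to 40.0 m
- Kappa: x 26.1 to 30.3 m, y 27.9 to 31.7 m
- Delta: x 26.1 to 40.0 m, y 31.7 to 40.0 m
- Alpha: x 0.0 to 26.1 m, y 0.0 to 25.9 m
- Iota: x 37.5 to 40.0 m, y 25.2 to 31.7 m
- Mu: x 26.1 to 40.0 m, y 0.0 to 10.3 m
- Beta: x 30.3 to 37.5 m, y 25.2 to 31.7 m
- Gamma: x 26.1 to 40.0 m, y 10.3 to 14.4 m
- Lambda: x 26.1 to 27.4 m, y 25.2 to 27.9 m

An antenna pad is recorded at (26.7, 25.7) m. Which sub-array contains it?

Lambda

The point has x = 26.7 and y = 25.7.
Only Lambda satisfies 26.1 ≤ x ≤ 27.4 and 25.2 ≤ y ≤ 27.9.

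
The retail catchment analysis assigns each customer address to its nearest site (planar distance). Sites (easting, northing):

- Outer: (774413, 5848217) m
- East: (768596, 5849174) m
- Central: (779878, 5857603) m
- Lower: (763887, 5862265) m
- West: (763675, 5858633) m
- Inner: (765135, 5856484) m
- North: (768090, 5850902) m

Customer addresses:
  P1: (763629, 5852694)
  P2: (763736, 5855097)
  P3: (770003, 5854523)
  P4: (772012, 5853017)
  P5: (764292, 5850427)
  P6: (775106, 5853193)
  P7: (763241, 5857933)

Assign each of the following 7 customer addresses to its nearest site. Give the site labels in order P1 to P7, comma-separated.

P1 → Inner (d²=16632136.00)
P2 → Inner (d²=3880970.00)
P3 → North (d²=16771210.00)
P4 → North (d²=19855309.00)
P5 → North (d²=14650429.00)
P6 → Outer (d²=25240825.00)
P7 → West (d²=678356.00)

Inner, Inner, North, North, North, Outer, West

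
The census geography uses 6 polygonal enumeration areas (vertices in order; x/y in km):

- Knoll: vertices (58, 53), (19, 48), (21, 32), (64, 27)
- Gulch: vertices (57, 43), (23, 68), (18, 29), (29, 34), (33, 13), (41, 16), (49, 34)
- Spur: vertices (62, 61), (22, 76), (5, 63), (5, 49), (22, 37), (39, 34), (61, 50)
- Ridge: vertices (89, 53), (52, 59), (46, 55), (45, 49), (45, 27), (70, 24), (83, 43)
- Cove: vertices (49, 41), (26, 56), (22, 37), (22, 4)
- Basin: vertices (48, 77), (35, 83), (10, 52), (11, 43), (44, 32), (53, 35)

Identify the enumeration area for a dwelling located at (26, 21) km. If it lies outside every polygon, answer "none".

Cove

Cast a ray rightward from (26, 21). For each polygon, the edges (by vertex number in listed order) whose endpoints lie on opposite sides of y = 21, where each meets that height, and whether that is right or left of the point:
Knoll: no edge straddles that height → 0 crossings.
Gulch: 4–5 at x≈31.5 (right), 6–7 at x≈43.2 (right) → 2 crossings.
Spur: no edge straddles that height → 0 crossings.
Ridge: no edge straddles that height → 0 crossings.
Cove: 3–4 at x≈22.0 (left), 4–1 at x≈34.4 (right) → 1 crossing.
Basin: no edge straddles that height → 0 crossings.
Only Cove has an odd count, so the point is inside Cove.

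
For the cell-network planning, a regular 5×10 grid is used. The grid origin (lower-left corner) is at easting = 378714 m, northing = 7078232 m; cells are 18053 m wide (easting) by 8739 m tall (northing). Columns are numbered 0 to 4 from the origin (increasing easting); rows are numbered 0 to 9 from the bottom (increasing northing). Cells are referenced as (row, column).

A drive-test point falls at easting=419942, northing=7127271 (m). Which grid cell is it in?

(5, 2)

Column index: ⌊(419942 − 378714) / 18053⌋ = ⌊2.284⌋ = 2
Row offset from origin: ⌊(7127271 − 7078232) / 8739⌋ = ⌊5.612⌋ = 5 → row 5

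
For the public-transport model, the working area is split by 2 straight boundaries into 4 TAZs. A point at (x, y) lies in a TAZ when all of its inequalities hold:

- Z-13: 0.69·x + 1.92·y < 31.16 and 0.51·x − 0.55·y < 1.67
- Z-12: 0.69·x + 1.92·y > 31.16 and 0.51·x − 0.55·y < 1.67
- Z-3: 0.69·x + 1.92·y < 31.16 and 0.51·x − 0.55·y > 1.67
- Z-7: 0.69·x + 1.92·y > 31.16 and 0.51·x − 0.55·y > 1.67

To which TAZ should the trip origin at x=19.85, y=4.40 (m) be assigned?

0.69·19.85 + 1.92·4.40 = 22.145, which is < 31.16
0.51·19.85 − 0.55·4.40 = 7.704, which is > 1.67
This sign pattern matches Z-3.

Z-3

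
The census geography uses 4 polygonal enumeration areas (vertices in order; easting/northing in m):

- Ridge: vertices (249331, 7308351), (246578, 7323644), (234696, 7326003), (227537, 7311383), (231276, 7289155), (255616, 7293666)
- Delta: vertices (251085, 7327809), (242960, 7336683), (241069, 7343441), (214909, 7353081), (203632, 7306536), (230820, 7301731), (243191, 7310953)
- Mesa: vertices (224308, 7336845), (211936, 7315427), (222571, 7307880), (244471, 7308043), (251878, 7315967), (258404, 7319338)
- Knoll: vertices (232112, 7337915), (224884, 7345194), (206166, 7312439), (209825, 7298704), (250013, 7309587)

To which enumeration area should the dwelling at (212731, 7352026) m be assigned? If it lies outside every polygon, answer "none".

Cast a ray rightward from (212731, 7352026). For each polygon, the edges (by vertex number in listed order) whose endpoints lie on opposite sides of northing = 7352026, where each meets that height, and whether that is right or left of the point:
Ridge: no edge straddles that height → 0 crossings.
Delta: 3–4 at easting≈217771.9 (right), 4–5 at easting≈214653.4 (right) → 2 crossings.
Mesa: no edge straddles that height → 0 crossings.
Knoll: no edge straddles that height → 0 crossings.
All counts are even, so the point lies outside every listed polygon.

none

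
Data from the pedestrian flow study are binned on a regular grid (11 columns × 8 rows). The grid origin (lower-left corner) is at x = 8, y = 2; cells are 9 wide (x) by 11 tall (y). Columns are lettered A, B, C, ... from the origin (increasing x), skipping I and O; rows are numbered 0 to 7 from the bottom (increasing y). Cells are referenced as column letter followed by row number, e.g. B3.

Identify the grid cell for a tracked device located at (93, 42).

K3

Column index: ⌊(93 − 8) / 9⌋ = ⌊9.444⌋ = 9 → column K
Row offset from origin: ⌊(42 − 2) / 11⌋ = ⌊3.636⌋ = 3 → row 3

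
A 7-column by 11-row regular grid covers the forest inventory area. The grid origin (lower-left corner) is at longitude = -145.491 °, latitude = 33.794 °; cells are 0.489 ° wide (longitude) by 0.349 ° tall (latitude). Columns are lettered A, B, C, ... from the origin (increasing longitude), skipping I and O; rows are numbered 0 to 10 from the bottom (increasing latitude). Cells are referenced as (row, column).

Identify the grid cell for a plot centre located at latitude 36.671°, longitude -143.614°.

Column index: ⌊(-143.614 − -145.491) / 0.489⌋ = ⌊3.838⌋ = 3 → column D
Row offset from origin: ⌊(36.671 − 33.794) / 0.349⌋ = ⌊8.244⌋ = 8 → row 8

(8, D)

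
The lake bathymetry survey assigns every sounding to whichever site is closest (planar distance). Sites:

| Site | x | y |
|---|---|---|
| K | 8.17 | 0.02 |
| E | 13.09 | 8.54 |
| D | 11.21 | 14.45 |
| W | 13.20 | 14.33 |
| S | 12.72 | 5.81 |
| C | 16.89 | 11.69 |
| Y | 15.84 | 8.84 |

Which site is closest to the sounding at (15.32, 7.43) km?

Squared distances to each site:
K: 106.031; E: 6.205; D: 66.172; W: 52.104; S: 9.384; C: 20.612; Y: 2.258.
Minimum at Y.

Y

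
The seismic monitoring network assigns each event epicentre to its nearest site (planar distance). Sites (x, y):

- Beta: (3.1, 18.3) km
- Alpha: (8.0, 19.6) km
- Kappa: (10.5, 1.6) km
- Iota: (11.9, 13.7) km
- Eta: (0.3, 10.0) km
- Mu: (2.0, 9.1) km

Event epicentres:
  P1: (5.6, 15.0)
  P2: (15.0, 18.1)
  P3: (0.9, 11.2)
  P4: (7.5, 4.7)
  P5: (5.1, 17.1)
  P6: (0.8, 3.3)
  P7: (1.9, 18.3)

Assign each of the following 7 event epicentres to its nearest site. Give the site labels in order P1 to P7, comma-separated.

Beta, Iota, Eta, Kappa, Beta, Mu, Beta

P1 → Beta (d²=17.14)
P2 → Iota (d²=28.97)
P3 → Eta (d²=1.80)
P4 → Kappa (d²=18.61)
P5 → Beta (d²=5.44)
P6 → Mu (d²=35.08)
P7 → Beta (d²=1.44)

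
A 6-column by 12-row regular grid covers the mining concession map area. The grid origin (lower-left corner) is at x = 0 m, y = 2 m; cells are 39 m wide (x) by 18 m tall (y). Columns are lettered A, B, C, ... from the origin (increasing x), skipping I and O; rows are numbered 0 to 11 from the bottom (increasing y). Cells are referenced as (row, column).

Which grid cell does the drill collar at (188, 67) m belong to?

Column index: ⌊(188 − 0) / 39⌋ = ⌊4.821⌋ = 4 → column E
Row offset from origin: ⌊(67 − 2) / 18⌋ = ⌊3.611⌋ = 3 → row 3

(3, E)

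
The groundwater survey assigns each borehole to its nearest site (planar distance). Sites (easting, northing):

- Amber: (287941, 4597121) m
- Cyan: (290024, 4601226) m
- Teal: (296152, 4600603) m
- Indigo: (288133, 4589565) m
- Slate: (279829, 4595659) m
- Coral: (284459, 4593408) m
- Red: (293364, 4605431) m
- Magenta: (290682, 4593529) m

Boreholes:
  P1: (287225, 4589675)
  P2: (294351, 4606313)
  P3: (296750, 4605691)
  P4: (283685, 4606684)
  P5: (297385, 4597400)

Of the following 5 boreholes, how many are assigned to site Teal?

1

P1 → Indigo
P2 → Red
P3 → Red
P4 → Cyan
P5 → Teal
1 of the 5 goes to Teal.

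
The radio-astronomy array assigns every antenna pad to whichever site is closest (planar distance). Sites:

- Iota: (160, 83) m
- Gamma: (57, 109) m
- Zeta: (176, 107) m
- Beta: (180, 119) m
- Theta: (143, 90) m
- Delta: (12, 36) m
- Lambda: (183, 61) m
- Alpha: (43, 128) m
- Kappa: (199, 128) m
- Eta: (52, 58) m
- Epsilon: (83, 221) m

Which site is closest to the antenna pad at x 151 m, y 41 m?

Lambda

Squared distances to each site:
Iota: 1845.000; Gamma: 13460.000; Zeta: 4981.000; Beta: 6925.000; Theta: 2465.000; Delta: 19346.000; Lambda: 1424.000; Alpha: 19233.000; Kappa: 9873.000; Eta: 10090.000; Epsilon: 37024.000.
Minimum at Lambda.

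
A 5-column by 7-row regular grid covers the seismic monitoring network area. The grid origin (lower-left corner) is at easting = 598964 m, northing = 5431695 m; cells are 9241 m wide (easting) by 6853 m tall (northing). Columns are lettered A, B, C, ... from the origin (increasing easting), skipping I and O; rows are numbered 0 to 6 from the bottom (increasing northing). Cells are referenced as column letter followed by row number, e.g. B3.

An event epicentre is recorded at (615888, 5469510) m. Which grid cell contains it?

Column index: ⌊(615888 − 598964) / 9241⌋ = ⌊1.831⌋ = 1 → column B
Row offset from origin: ⌊(5469510 − 5431695) / 6853⌋ = ⌊5.518⌋ = 5 → row 5

B5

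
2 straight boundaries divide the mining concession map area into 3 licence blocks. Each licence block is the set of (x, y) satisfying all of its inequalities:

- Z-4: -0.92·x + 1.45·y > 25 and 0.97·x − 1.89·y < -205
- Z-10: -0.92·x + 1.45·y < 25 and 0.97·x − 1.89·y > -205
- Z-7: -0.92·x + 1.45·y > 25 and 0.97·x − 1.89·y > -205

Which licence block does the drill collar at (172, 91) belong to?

Z-10

-0.92·172 + 1.45·91 = -26.290, which is < 25
0.97·172 − 1.89·91 = -5.150, which is > -205
This sign pattern matches Z-10.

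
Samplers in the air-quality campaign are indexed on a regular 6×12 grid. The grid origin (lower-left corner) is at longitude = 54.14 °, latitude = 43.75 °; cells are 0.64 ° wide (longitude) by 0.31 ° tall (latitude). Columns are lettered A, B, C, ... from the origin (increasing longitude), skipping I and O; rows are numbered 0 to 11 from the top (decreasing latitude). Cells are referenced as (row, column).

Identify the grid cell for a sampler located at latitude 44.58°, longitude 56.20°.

(9, D)

Column index: ⌊(56.20 − 54.14) / 0.64⌋ = ⌊3.219⌋ = 3 → column D
Row offset from origin: ⌊(44.58 − 43.75) / 0.31⌋ = ⌊2.677⌋ = 2 → row 9 (counted from top)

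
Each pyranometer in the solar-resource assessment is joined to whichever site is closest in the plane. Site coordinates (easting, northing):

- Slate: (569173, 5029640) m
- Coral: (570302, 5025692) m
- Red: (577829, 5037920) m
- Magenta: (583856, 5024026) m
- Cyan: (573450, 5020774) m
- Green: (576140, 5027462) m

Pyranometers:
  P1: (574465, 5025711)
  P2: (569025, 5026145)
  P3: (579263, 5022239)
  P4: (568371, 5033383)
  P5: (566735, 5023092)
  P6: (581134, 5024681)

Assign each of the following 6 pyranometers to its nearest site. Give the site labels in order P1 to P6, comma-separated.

Green, Coral, Magenta, Slate, Coral, Magenta

P1 → Green (d²=5871626.00)
P2 → Coral (d²=1835938.00)
P3 → Magenta (d²=24289018.00)
P4 → Slate (d²=14653253.00)
P5 → Coral (d²=19483489.00)
P6 → Magenta (d²=7838309.00)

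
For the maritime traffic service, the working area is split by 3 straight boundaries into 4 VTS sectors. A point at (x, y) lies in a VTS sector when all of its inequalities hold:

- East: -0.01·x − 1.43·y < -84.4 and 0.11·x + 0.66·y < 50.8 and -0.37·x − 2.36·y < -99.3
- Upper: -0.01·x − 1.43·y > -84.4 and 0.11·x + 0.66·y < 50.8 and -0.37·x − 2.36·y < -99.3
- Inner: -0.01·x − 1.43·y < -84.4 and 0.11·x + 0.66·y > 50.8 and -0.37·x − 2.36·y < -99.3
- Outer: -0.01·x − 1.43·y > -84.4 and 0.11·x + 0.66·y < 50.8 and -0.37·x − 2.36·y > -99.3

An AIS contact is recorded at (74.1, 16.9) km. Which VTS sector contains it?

-0.01·74.1 − 1.43·16.9 = -24.908, which is > -84.4
0.11·74.1 + 0.66·16.9 = 19.305, which is < 50.8
-0.37·74.1 − 2.36·16.9 = -67.301, which is > -99.3
This sign pattern matches Outer.

Outer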